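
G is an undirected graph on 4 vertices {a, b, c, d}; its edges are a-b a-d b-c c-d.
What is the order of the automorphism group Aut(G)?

Every vertex has degree 2 and the graph is connected, so G is the 4-cycle C_4. C_4 has 4 rotations and 4 reflections, so Aut(C_4) ≅ D_4 of order 8.

8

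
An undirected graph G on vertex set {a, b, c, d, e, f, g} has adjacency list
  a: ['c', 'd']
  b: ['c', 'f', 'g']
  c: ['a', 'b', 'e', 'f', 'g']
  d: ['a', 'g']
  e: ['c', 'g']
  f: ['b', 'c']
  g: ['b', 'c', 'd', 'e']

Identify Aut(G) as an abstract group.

Degrees alone do not determine every vertex (e.g. a and d both have degree 2), but their neighbour-degree multisets differ: N(a) has degrees [2, 5] while N(d) has degrees [2, 4]. Repeating this refinement separates all vertices, so the only automorphism is the identity.

{e}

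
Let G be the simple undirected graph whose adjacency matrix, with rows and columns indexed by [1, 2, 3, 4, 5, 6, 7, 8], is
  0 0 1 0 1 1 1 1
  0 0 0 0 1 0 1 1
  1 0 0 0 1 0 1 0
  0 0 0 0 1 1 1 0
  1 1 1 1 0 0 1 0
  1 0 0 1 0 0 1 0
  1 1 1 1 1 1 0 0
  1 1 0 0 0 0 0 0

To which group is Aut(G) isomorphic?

The degree sequence is [5, 3, 3, 3, 5, 3, 6, 2]. Checking the degree-preserving permutations of the vertex set shows that none except the identity preserves every edge, so Aut(G) is trivial.

the trivial group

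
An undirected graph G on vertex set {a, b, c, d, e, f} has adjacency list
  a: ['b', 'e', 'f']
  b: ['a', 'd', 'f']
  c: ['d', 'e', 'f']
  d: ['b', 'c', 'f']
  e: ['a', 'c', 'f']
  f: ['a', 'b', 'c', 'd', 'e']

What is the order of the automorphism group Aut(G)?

Vertex f is the unique vertex of degree 5; the remaining 5 vertices each have degree 3 and induce a cycle, so G is the wheel on 6 vertices with hub f. Every automorphism fixes the hub and acts on the rim 5-cycle, so Aut(G) ≅ Aut(C_5) = D_5 of order 10.

10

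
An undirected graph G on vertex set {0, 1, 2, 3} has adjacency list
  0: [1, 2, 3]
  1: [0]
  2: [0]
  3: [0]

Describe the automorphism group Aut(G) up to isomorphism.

the symmetric group on 3 letters

Vertex 0 has degree 3 and every other vertex has degree 1, so G is the star K_{1,3} with centre 0. Any automorphism fixes the centre and permutes the 3 leaves freely, so Aut(G) ≅ S_3 of order 3! = 6.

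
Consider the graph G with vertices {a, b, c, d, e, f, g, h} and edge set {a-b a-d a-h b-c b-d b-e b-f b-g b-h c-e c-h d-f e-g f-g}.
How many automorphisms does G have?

14

Vertex b is the unique vertex of degree 7; the remaining 7 vertices each have degree 3 and induce a cycle, so G is the wheel on 8 vertices with hub b. Every automorphism fixes the hub and acts on the rim 7-cycle, so Aut(G) ≅ Aut(C_7) = D_7 of order 14.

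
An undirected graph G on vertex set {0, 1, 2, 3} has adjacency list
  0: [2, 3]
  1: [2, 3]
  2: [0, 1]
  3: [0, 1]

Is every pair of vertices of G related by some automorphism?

Yes

G is 2-regular and bipartite with parts {2, 3} and {0, 1} (each part is independent and every cross-pair is an edge), so G = K_{2,2}. Each part can be permuted independently (S_2 × S_2) and the two equal-size parts can also be swapped, giving (S_2 × S_2) ⋊ Z_2 of order 2·(2!)² = 8. Under this action every vertex can be carried to every other, so G is vertex-transitive.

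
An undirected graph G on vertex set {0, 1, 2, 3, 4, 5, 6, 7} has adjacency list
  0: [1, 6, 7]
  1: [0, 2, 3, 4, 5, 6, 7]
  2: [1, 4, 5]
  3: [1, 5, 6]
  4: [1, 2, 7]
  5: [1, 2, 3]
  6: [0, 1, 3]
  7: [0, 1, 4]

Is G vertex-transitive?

No

Vertex 1 is the only vertex of degree 7, so every automorphism fixes it; G is not vertex-transitive.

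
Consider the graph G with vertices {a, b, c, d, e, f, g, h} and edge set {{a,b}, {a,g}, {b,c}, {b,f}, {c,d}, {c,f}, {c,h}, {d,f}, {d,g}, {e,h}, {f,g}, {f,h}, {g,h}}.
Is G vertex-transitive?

Vertex a is the only vertex of degree 2, so every automorphism fixes it; G is not vertex-transitive.

No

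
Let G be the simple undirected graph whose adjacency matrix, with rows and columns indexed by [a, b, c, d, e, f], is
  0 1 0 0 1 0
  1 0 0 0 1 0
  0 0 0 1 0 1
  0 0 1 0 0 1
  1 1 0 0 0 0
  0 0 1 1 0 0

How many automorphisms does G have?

72

G has two connected components, {c, d, f} and {a, b, e}; each is 2-regular, so G = C_3 ⊔ C_3. With two isomorphic components, Aut(G) = Aut(C_3) ≀ S_2 = (D_3 × D_3) ⋊ Z_2: permute each cycle by D_3, then optionally swap the two cycles. Order 2·(2·3)² = 72.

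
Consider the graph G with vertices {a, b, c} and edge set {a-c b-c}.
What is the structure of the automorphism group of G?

The degree sequence is [1, 1, 2]; the two degree-1 vertices a and b are the ends of a path, so G = P_3. The only nontrivial automorphism of a path is the end-to-end reflection, so Aut(G) ≅ Z_2.

Z_2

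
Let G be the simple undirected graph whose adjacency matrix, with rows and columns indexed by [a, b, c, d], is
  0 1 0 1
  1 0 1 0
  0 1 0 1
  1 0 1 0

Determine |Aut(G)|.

G is 2-regular and bipartite on 2^2 = 4 vertices with girth 4; it is the hypercube graph Q_2. The symmetry group of the 2-cube is the hyperoctahedral group B_2 = Z_2 ≀ S_2, of order 2^2·2! = 8.

8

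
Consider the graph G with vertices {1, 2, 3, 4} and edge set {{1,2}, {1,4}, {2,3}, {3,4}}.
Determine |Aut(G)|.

G is 2-regular and bipartite on 2^2 = 4 vertices with girth 4; it is the hypercube graph Q_2. The symmetry group of the 2-cube is the hyperoctahedral group B_2 = Z_2 ≀ S_2, of order 2^2·2! = 8.

8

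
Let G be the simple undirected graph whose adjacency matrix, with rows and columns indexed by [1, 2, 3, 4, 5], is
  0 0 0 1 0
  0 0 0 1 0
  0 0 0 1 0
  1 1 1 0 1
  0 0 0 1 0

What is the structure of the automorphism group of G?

the symmetric group on 4 letters

Vertex 4 has degree 4 and every other vertex has degree 1, so G is the star K_{1,4} with centre 4. The 4 leaves are pairwise interchangeable while the centre is fixed, giving Aut(G) = S_4.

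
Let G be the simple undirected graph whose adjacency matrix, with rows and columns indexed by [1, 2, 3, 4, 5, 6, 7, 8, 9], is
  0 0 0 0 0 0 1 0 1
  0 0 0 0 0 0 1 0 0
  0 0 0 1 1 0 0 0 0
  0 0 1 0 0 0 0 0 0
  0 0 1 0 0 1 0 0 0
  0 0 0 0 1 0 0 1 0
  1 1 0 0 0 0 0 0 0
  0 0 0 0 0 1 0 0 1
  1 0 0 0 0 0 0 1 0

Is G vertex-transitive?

No

Automorphisms preserve degree, but G has vertices of degree 1 and vertices of degree 2; no automorphism maps one to the other, so G is not vertex-transitive.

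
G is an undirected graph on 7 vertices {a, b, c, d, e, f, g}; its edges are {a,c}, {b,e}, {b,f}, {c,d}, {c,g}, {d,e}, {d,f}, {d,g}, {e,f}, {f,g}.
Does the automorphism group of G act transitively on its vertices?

No

Vertex a is the only vertex of degree 1, so every automorphism fixes it; G is not vertex-transitive.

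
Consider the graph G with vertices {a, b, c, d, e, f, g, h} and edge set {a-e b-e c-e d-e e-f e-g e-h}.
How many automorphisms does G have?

5040

Vertex e has degree 7 and every other vertex has degree 1, so G is the star K_{1,7} with centre e. Any automorphism fixes the centre and permutes the 7 leaves freely, so Aut(G) ≅ S_7 of order 7! = 5040.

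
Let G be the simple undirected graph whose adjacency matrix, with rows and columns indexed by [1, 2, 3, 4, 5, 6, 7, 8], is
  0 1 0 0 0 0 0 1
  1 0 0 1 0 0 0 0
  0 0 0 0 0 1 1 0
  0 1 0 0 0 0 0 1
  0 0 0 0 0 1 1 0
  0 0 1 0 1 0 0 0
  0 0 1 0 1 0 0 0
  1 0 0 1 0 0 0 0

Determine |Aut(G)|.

G has two connected components, {1, 2, 4, 8} and {3, 5, 6, 7}; each is 2-regular, so G = C_4 ⊔ C_4. With two isomorphic components, Aut(G) = Aut(C_4) ≀ S_2 = (D_4 × D_4) ⋊ Z_2: permute each cycle by D_4, then optionally swap the two cycles. Order 2·(2·4)² = 128.

128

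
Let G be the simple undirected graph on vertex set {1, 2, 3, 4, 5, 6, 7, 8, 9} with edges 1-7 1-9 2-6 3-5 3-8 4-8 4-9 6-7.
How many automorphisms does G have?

The degree sequence is [2, 1, 2, 2, 1, 2, 2, 2, 2]; the two degree-1 vertices 2 and 5 are the ends of a path, so G = P_9. A path has exactly one nontrivial symmetry — reversal — giving Aut(G) of order 2.

2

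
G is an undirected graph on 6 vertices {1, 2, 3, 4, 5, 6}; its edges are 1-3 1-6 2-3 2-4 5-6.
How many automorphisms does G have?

2

The degree sequence is [2, 2, 2, 1, 1, 2]; the two degree-1 vertices 4 and 5 are the ends of a path, so G = P_6. A path has exactly one nontrivial symmetry — reversal — giving Aut(G) of order 2.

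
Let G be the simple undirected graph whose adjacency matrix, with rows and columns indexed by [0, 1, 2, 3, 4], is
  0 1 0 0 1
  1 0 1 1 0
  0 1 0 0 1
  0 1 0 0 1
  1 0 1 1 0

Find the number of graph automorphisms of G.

The vertices split by degree into {1, 4} (degree 3) and {0, 2, 3} (degree 2); every edge runs between the two parts, so G is the complete bipartite graph K_{2,3}. The parts have unequal sizes, so no automorphism swaps them; each part is permuted independently, giving S_2 × S_3 of order 2!·3! = 12.

12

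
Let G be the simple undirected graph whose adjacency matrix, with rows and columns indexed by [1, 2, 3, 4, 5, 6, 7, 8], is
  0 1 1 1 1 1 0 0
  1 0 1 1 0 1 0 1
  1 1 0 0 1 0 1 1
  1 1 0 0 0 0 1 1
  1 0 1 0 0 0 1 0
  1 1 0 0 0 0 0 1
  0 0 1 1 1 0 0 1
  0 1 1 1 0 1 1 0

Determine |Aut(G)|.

1

The degree sequence is [5, 5, 5, 4, 3, 3, 4, 5]. Checking the degree-preserving permutations of the vertex set shows that none except the identity preserves every edge, so Aut(G) is trivial.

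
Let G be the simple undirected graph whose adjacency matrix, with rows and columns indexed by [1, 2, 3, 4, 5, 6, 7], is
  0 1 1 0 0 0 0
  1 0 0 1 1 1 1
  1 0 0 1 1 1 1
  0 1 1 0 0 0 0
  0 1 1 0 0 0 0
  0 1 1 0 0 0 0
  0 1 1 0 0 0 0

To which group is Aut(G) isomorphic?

S_5 × S_2

The vertices split by degree into {2, 3} (degree 5) and {1, 4, 5, 6, 7} (degree 2); every edge runs between the two parts, so G is the complete bipartite graph K_{2,5}. The parts have unequal sizes, so no automorphism swaps them; each part is permuted independently, giving S_5 × S_2 of order 5!·2! = 240.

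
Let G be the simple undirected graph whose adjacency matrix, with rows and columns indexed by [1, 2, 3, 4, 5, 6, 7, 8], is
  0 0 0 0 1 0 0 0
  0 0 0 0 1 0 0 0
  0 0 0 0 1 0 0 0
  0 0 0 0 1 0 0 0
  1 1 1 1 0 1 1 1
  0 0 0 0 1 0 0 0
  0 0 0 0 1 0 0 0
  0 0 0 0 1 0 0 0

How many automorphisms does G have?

5040

Vertex 5 has degree 7 and every other vertex has degree 1, so G is the star K_{1,7} with centre 5. Any automorphism fixes the centre and permutes the 7 leaves freely, so Aut(G) ≅ S_7 of order 7! = 5040.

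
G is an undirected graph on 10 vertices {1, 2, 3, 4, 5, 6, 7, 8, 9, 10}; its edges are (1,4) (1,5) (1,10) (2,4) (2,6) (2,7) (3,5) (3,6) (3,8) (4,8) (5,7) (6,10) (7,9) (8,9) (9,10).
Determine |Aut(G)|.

G is 3-regular on 10 vertices with no triangles and no 4-cycles (girth 5): this is the Petersen graph. Viewing the Petersen graph as the Kneser graph K(5,2) — vertices are 2-subsets of {1,…,5}, edges join disjoint pairs — its automorphisms are exactly the permutations of the 5-element set, so Aut ≅ S_5 of order 120.

120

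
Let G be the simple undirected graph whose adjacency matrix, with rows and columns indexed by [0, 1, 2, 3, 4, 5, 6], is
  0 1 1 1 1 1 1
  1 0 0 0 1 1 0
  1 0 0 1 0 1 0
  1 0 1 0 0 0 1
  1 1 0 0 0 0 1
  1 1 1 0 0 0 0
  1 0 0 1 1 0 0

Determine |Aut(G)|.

12

Vertex 0 is the unique vertex of degree 6; the remaining 6 vertices each have degree 3 and induce a cycle, so G is the wheel on 7 vertices with hub 0. With the hub fixed, the remaining symmetry is that of the rim cycle C_6, giving the dihedral group D_6.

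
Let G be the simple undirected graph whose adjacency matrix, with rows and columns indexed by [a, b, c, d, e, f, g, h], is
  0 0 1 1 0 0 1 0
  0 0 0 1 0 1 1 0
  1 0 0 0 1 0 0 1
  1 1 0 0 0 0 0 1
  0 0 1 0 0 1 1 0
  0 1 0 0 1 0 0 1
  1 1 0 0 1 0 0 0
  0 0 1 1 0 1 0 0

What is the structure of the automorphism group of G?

Z_2^3 ⋊ S_3

G is 3-regular and bipartite on 2^3 = 8 vertices with girth 4; it is the hypercube graph Q_3. The symmetry group of the 3-cube is the hyperoctahedral group B_3 = Z_2 ≀ S_3, of order 2^3·3! = 48.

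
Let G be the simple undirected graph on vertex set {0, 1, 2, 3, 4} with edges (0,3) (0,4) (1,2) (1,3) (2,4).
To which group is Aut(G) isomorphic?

D_5

G is 2-regular and connected on 5 vertices, i.e. the cycle C_5. C_5 has 5 rotations and 5 reflections, so Aut(C_5) ≅ D_5 of order 10.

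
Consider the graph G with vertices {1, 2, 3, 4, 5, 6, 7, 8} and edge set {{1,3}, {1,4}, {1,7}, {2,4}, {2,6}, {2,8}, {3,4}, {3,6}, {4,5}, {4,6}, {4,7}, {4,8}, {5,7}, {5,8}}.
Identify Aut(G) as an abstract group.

the dihedral group of order 14

Vertex 4 is the unique vertex of degree 7; the remaining 7 vertices each have degree 3 and induce a cycle, so G is the wheel on 8 vertices with hub 4. With the hub fixed, the remaining symmetry is that of the rim cycle C_7, giving the dihedral group D_7.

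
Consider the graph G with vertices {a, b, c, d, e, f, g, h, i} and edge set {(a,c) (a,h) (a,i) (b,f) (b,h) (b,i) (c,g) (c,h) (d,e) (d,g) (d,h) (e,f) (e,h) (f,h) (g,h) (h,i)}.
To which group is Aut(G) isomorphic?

Vertex h is the unique vertex of degree 8; the remaining 8 vertices each have degree 3 and induce a cycle, so G is the wheel on 9 vertices with hub h. With the hub fixed, the remaining symmetry is that of the rim cycle C_8, giving the dihedral group D_8.

D_8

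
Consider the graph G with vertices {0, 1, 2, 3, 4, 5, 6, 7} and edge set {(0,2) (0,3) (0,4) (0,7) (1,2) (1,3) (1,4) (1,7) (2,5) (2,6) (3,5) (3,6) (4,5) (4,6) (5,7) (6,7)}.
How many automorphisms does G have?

G is 4-regular and bipartite with parts {2, 3, 4, 7} and {0, 1, 5, 6} (each part is independent and every cross-pair is an edge), so G = K_{4,4}. Each part can be permuted independently (S_4 × S_4) and the two equal-size parts can also be swapped, giving (S_4 × S_4) ⋊ Z_2 of order 2·(4!)² = 1152.

1152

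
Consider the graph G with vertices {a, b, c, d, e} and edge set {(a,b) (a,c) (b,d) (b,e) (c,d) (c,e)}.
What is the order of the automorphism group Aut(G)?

12

The vertices split by degree into {b, c} (degree 3) and {a, d, e} (degree 2); every edge runs between the two parts, so G is the complete bipartite graph K_{2,3}. Automorphisms preserve the bipartition setwise (since the parts differ in size) and act as S_2 × S_3 within it; |Aut| = 12.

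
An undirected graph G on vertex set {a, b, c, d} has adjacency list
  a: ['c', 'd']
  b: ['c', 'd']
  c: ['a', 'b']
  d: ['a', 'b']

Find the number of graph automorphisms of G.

8

G is 2-regular and bipartite on 2^2 = 4 vertices with girth 4; it is the hypercube graph Q_2. The symmetry group of the 2-cube is the hyperoctahedral group B_2 = Z_2 ≀ S_2, of order 2^2·2! = 8.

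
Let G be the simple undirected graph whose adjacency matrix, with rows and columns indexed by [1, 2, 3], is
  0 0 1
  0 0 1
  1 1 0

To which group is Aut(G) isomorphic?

The degree sequence is [1, 1, 2]; the two degree-1 vertices 1 and 2 are the ends of a path, so G = P_3. A path has exactly one nontrivial symmetry — reversal — giving Aut(G) of order 2.

Z_2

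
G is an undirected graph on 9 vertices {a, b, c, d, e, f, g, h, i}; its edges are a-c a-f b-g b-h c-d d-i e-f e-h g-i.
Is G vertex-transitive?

Yes

G is 2-regular and connected on 9 vertices, i.e. the cycle C_9. The automorphisms of the 9-cycle are exactly the symmetries of a regular 9-gon: the dihedral group D_9, |D_9| = 18. Under this action every vertex can be carried to every other, so G is vertex-transitive.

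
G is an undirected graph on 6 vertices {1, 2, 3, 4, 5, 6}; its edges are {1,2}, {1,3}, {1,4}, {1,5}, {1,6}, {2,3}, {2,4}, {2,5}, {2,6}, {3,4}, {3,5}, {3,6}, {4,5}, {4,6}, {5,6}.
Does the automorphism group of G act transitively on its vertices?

All 6 vertices are pairwise adjacent: G = K_6. Any permutation of the 6 vertices preserves K_6, so Aut(K_6) = S_6 of order 6! = 720. Under this action every vertex can be carried to every other, so G is vertex-transitive.

Yes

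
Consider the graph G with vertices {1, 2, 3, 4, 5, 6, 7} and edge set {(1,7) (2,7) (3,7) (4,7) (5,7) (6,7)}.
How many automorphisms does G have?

Vertex 7 has degree 6 and every other vertex has degree 1, so G is the star K_{1,6} with centre 7. Any automorphism fixes the centre and permutes the 6 leaves freely, so Aut(G) ≅ S_6 of order 6! = 720.

720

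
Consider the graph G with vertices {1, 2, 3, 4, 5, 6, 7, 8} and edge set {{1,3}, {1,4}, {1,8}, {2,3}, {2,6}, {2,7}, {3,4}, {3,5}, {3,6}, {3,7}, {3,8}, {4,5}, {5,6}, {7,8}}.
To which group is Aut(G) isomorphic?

the dihedral group of order 14

Vertex 3 is the unique vertex of degree 7; the remaining 7 vertices each have degree 3 and induce a cycle, so G is the wheel on 8 vertices with hub 3. Every automorphism fixes the hub and acts on the rim 7-cycle, so Aut(G) ≅ Aut(C_7) = D_7 of order 14.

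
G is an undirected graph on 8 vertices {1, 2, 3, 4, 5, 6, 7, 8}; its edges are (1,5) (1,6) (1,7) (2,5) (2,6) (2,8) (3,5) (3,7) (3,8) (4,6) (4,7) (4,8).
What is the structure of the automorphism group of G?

G is 3-regular and bipartite on 2^3 = 8 vertices with girth 4; it is the hypercube graph Q_3. The symmetry group of the 3-cube is the hyperoctahedral group B_3 = Z_2 ≀ S_3, of order 2^3·3! = 48.

Z_2^3 ⋊ S_3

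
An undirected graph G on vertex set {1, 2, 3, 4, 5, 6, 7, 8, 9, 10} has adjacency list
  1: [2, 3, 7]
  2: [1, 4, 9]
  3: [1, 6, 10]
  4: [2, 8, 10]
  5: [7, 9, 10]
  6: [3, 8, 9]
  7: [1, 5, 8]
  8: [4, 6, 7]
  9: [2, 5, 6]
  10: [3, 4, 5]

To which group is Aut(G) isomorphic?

G is 3-regular on 10 vertices with no triangles and no 4-cycles (girth 5): this is the Petersen graph. Viewing the Petersen graph as the Kneser graph K(5,2) — vertices are 2-subsets of {1,…,5}, edges join disjoint pairs — its automorphisms are exactly the permutations of the 5-element set, so Aut ≅ S_5 of order 120.

S_5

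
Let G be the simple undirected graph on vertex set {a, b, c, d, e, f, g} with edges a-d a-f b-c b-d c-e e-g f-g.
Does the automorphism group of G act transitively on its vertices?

G is 2-regular and connected on 7 vertices, i.e. the cycle C_7. C_7 has 7 rotations and 7 reflections, so Aut(C_7) ≅ D_7 of order 14. Under this action every vertex can be carried to every other, so G is vertex-transitive.

Yes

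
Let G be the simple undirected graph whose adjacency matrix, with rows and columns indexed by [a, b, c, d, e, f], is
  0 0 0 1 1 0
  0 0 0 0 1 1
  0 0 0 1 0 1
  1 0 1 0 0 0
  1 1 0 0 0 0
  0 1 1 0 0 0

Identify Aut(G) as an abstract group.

G is 2-regular and connected on 6 vertices, i.e. the cycle C_6. The automorphisms of the 6-cycle are exactly the symmetries of a regular 6-gon: the dihedral group D_6, |D_6| = 12.

D_6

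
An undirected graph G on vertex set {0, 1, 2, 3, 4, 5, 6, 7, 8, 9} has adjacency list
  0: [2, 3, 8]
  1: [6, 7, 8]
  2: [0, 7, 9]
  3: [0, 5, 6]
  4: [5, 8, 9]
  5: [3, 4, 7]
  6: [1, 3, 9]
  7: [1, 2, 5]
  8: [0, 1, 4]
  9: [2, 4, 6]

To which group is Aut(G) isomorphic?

S_5

G is 3-regular on 10 vertices with no triangles and no 4-cycles (girth 5): this is the Petersen graph. It is a classical fact that the Petersen graph has automorphism group S_5 (order 120), arising from its description as the Kneser graph K(5,2).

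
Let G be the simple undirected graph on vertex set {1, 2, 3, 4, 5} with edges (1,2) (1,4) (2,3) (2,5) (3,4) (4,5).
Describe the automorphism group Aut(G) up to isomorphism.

The vertices split by degree into {2, 4} (degree 3) and {1, 3, 5} (degree 2); every edge runs between the two parts, so G is the complete bipartite graph K_{2,3}. Automorphisms preserve the bipartition setwise (since the parts differ in size) and act as S_3 × S_2 within it; |Aut| = 12.

S_3 × S_2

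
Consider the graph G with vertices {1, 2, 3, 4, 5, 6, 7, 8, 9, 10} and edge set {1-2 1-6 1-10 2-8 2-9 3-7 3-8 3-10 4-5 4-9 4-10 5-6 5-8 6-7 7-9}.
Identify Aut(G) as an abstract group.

the symmetric group S_5

G is 3-regular on 10 vertices with no triangles and no 4-cycles (girth 5): this is the Petersen graph. It is a classical fact that the Petersen graph has automorphism group S_5 (order 120), arising from its description as the Kneser graph K(5,2).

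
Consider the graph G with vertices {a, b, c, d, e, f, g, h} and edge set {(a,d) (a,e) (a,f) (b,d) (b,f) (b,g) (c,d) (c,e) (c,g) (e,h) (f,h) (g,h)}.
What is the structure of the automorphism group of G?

G is 3-regular and bipartite on 2^3 = 8 vertices with girth 4; it is the hypercube graph Q_3. The symmetry group of the 3-cube is the hyperoctahedral group B_3 = Z_2 ≀ S_3, of order 2^3·3! = 48.

Z_2^3 ⋊ S_3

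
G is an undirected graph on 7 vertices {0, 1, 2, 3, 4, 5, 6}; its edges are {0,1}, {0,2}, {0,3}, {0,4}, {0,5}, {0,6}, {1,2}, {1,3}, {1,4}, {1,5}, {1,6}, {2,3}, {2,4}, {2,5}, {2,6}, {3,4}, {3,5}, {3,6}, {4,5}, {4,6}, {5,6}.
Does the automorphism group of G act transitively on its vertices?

Yes

Every vertex has degree 6, so G is the complete graph K_7. Any permutation of the 7 vertices preserves K_7, so Aut(K_7) = S_7 of order 7! = 5040. This group acts transitively on the 7 vertices.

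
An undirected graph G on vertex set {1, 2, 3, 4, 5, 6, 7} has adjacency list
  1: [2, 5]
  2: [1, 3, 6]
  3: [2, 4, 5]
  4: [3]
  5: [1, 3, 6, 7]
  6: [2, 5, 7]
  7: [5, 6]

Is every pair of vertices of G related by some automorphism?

No

Vertex 4 is the only vertex of degree 1, so every automorphism fixes it; G is not vertex-transitive.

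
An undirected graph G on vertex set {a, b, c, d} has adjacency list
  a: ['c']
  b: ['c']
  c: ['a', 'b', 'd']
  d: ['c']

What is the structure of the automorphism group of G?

Vertex c has degree 3 and every other vertex has degree 1, so G is the star K_{1,3} with centre c. Any automorphism fixes the centre and permutes the 3 leaves freely, so Aut(G) ≅ S_3 of order 3! = 6.

the symmetric group on 3 letters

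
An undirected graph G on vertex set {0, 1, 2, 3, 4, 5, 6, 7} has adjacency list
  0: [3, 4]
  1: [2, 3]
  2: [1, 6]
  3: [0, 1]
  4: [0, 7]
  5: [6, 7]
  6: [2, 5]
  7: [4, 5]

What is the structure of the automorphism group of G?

G is 2-regular and connected on 8 vertices, i.e. the cycle C_8. C_8 has 8 rotations and 8 reflections, so Aut(C_8) ≅ D_8 of order 16.

the dihedral group of order 16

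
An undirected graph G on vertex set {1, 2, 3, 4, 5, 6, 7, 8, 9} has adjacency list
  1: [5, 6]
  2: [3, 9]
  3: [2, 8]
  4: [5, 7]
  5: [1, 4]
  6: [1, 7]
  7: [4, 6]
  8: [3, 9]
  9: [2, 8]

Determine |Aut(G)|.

80

G has two connected components, {1, 4, 5, 6, 7} and {2, 3, 8, 9}; each is 2-regular, so G = C_5 ⊔ C_4. No automorphism exchanges components of different sizes, hence Aut(G) is the direct product D_5 × D_4, order 80.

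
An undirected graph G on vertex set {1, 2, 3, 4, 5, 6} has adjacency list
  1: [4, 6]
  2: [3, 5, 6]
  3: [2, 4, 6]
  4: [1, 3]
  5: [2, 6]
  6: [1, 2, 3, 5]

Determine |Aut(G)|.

The degree sequence is [2, 3, 3, 2, 2, 4]. Checking the degree-preserving permutations of the vertex set shows that none except the identity preserves every edge, so Aut(G) is trivial.

1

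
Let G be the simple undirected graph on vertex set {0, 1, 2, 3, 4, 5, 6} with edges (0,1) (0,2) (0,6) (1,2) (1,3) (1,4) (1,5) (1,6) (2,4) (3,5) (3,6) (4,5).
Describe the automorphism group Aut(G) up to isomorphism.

Vertex 1 is the unique vertex of degree 6; the remaining 6 vertices each have degree 3 and induce a cycle, so G is the wheel on 7 vertices with hub 1. Every automorphism fixes the hub and acts on the rim 6-cycle, so Aut(G) ≅ Aut(C_6) = D_6 of order 12.

the dihedral group of order 12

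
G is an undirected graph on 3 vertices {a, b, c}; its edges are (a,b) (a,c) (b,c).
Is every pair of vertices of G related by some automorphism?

Yes

Every vertex has degree 2, so G is the complete graph K_3. Every bijection on the vertex set is an automorphism of K_3; hence Aut(K_3) ≅ S_3, order 6. Under this action every vertex can be carried to every other, so G is vertex-transitive.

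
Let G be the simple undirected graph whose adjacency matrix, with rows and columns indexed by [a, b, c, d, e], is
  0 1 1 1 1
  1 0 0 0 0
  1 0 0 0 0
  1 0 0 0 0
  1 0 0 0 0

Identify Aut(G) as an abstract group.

Vertex a has degree 4 and every other vertex has degree 1, so G is the star K_{1,4} with centre a. The 4 leaves are pairwise interchangeable while the centre is fixed, giving Aut(G) = S_4.

S_4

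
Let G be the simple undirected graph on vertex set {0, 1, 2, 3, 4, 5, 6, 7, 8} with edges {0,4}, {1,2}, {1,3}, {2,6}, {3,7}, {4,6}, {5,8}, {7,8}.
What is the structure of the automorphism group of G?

C_2

The degree sequence is [1, 2, 2, 2, 2, 1, 2, 2, 2]; the two degree-1 vertices 0 and 5 are the ends of a path, so G = P_9. A path has exactly one nontrivial symmetry — reversal — giving Aut(G) of order 2.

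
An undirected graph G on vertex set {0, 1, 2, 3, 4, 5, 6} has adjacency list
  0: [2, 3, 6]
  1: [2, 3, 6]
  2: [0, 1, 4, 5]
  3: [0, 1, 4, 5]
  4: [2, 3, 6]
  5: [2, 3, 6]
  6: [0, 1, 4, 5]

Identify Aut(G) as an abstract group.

S_4 × S_3

The vertices split by degree into {2, 3, 6} (degree 4) and {0, 1, 4, 5} (degree 3); every edge runs between the two parts, so G is the complete bipartite graph K_{3,4}. Automorphisms preserve the bipartition setwise (since the parts differ in size) and act as S_4 × S_3 within it; |Aut| = 144.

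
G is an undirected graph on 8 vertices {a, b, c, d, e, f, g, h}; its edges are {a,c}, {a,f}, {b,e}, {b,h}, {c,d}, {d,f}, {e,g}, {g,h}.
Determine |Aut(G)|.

128

G has two connected components, {a, c, d, f} and {b, e, g, h}; each is 2-regular, so G = C_4 ⊔ C_4. Aut of a disjoint union of two copies of C_4 is the wreath product D_4 ≀ Z_2, of order 2·8² = 128.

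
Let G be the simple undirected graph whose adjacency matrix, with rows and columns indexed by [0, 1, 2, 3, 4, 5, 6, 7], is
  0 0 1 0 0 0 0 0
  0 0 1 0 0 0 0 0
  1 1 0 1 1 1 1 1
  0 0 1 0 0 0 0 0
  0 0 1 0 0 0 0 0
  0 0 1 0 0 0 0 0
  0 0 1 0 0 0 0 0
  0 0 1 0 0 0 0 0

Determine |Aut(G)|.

Vertex 2 has degree 7 and every other vertex has degree 1, so G is the star K_{1,7} with centre 2. The 7 leaves are pairwise interchangeable while the centre is fixed, giving Aut(G) = S_7.

5040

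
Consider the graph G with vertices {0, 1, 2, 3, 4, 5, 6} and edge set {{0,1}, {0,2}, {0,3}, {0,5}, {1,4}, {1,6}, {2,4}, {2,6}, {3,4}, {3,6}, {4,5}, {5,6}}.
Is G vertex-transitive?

No

Automorphisms preserve degree, but G has vertices of degree 3 and vertices of degree 4; no automorphism maps one to the other, so G is not vertex-transitive.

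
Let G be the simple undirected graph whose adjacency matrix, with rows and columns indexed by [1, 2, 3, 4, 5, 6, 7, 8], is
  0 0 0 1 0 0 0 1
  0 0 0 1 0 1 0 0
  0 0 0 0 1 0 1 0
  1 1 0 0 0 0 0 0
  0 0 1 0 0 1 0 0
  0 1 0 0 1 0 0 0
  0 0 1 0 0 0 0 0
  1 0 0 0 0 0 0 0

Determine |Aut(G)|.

The degree sequence is [2, 2, 2, 2, 2, 2, 1, 1]; the two degree-1 vertices 7 and 8 are the ends of a path, so G = P_8. A path has exactly one nontrivial symmetry — reversal — giving Aut(G) of order 2.

2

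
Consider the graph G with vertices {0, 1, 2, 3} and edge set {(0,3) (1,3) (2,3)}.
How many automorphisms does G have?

6

Vertex 3 has degree 3 and every other vertex has degree 1, so G is the star K_{1,3} with centre 3. The 3 leaves are pairwise interchangeable while the centre is fixed, giving Aut(G) = S_3.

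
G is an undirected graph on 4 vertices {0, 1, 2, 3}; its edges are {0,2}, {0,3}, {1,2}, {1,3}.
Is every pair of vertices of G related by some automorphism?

Yes

G is 2-regular and bipartite on 2^2 = 4 vertices with girth 4; it is the hypercube graph Q_2. The symmetry group of the 2-cube is the hyperoctahedral group B_2 = Z_2 ≀ S_2, of order 2^2·2! = 8. Under this action every vertex can be carried to every other, so G is vertex-transitive.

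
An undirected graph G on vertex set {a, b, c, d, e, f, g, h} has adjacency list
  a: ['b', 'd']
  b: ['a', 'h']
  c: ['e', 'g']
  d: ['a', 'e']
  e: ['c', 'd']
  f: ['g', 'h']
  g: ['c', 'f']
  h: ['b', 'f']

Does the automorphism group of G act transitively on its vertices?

Yes

G is 2-regular and connected on 8 vertices, i.e. the cycle C_8. The automorphisms of the 8-cycle are exactly the symmetries of a regular 8-gon: the dihedral group D_8, |D_8| = 16. Under this action every vertex can be carried to every other, so G is vertex-transitive.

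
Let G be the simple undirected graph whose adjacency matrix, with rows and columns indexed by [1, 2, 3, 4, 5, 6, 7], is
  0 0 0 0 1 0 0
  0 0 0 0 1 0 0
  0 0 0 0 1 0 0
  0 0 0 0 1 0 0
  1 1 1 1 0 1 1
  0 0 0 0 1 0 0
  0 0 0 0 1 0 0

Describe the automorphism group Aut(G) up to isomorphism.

Vertex 5 has degree 6 and every other vertex has degree 1, so G is the star K_{1,6} with centre 5. Any automorphism fixes the centre and permutes the 6 leaves freely, so Aut(G) ≅ S_6 of order 6! = 720.

S_6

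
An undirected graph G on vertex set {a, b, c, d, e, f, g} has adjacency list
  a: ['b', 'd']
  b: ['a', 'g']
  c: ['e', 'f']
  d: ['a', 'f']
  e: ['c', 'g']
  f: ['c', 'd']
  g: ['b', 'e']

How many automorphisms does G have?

G is 2-regular and connected on 7 vertices, i.e. the cycle C_7. C_7 has 7 rotations and 7 reflections, so Aut(C_7) ≅ D_7 of order 14.

14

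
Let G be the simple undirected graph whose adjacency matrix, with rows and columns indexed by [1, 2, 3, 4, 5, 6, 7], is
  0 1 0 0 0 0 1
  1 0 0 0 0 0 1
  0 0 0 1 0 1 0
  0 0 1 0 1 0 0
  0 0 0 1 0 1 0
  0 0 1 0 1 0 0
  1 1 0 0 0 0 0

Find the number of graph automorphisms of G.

G has two connected components, {3, 4, 5, 6} and {1, 2, 7}; each is 2-regular, so G = C_4 ⊔ C_3. The components are non-isomorphic (different sizes), so Aut(G) = Aut(C_3) × Aut(C_4) = D_3 × D_4 of order 6·8 = 48.

48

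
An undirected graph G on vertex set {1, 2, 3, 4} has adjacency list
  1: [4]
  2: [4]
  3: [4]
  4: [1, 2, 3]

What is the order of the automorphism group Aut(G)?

Vertex 4 has degree 3 and every other vertex has degree 1, so G is the star K_{1,3} with centre 4. The 3 leaves are pairwise interchangeable while the centre is fixed, giving Aut(G) = S_3.

6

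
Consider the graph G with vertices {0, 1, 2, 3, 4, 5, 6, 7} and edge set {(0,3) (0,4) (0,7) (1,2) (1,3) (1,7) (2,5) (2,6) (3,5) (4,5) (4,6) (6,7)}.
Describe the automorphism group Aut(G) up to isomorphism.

the hyperoctahedral group B_3

G is 3-regular and bipartite on 2^3 = 8 vertices with girth 4; it is the hypercube graph Q_3. Aut(Q_3) consists of the signed permutations of the 3 coordinate axes: 3! permutations times 2^3 sign flips, so |Aut| = 2^3·3! = 48.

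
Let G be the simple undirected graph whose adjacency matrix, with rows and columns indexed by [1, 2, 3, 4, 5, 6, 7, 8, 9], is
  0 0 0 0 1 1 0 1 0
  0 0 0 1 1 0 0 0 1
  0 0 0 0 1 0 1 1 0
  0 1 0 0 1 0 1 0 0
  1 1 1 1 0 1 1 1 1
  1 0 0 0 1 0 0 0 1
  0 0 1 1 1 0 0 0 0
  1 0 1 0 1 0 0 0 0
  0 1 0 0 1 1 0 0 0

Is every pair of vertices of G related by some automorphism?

Vertex 5 is the only vertex of degree 8, so every automorphism fixes it; G is not vertex-transitive.

No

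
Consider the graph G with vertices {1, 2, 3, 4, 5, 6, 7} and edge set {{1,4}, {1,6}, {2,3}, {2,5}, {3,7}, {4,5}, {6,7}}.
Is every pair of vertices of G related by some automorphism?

Every vertex has degree 2 and the graph is connected, so G is the 7-cycle C_7. The automorphisms of the 7-cycle are exactly the symmetries of a regular 7-gon: the dihedral group D_7, |D_7| = 14. Under this action every vertex can be carried to every other, so G is vertex-transitive.

Yes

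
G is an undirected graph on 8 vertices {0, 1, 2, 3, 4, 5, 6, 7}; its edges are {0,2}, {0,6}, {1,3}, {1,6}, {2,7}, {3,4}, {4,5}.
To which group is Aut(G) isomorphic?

C_2

The degree sequence is [2, 2, 2, 2, 2, 1, 2, 1]; the two degree-1 vertices 5 and 7 are the ends of a path, so G = P_8. A path has exactly one nontrivial symmetry — reversal — giving Aut(G) of order 2.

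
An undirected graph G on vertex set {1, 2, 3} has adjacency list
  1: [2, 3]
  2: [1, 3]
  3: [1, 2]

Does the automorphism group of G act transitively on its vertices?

Yes

Every vertex has degree 2, so G is the complete graph K_3. Any permutation of the 3 vertices preserves K_3, so Aut(K_3) = S_3 of order 3! = 6. This group acts transitively on the 3 vertices.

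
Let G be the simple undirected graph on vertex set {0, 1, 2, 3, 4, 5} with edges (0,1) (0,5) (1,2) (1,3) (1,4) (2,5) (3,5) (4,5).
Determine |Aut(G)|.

48

The vertices split by degree into {1, 5} (degree 4) and {0, 2, 3, 4} (degree 2); every edge runs between the two parts, so G is the complete bipartite graph K_{2,4}. Automorphisms preserve the bipartition setwise (since the parts differ in size) and act as S_2 × S_4 within it; |Aut| = 48.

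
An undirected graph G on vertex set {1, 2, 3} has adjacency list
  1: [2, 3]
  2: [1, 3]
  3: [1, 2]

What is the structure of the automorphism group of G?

S_3

All 3 vertices are pairwise adjacent: G = K_3. Any permutation of the 3 vertices preserves K_3, so Aut(K_3) = S_3 of order 3! = 6.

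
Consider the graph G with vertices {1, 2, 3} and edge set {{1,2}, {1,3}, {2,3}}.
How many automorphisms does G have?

6

All 3 vertices are pairwise adjacent: G = K_3. Every bijection on the vertex set is an automorphism of K_3; hence Aut(K_3) ≅ S_3, order 6.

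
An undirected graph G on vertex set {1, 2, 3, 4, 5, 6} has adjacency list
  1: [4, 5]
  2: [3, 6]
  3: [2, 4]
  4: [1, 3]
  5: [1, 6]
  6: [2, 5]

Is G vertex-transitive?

G is 2-regular and connected on 6 vertices, i.e. the cycle C_6. C_6 has 6 rotations and 6 reflections, so Aut(C_6) ≅ D_6 of order 12. Under this action every vertex can be carried to every other, so G is vertex-transitive.

Yes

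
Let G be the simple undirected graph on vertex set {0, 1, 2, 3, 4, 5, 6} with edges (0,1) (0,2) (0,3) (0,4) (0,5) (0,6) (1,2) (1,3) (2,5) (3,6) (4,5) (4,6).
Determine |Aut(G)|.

Vertex 0 is the unique vertex of degree 6; the remaining 6 vertices each have degree 3 and induce a cycle, so G is the wheel on 7 vertices with hub 0. With the hub fixed, the remaining symmetry is that of the rim cycle C_6, giving the dihedral group D_6.

12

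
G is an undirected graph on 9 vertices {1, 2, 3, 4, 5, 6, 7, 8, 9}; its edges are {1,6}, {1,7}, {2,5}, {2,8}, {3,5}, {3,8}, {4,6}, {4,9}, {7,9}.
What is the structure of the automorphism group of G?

D_4 × D_5

G has two connected components, {1, 4, 6, 7, 9} and {2, 3, 5, 8}; each is 2-regular, so G = C_5 ⊔ C_4. No automorphism exchanges components of different sizes, hence Aut(G) is the direct product D_4 × D_5, order 80.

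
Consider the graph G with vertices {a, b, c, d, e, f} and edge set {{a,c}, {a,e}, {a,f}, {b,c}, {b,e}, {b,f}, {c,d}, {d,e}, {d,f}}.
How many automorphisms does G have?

72

G is 3-regular and bipartite with parts {a, b, d} and {c, e, f} (each part is independent and every cross-pair is an edge), so G = K_{3,3}. Aut(K_{3,3}) is the wreath product S_3 ≀ Z_2: permute within each part, then optionally swap the parts; |Aut| = 2·(3!)² = 72.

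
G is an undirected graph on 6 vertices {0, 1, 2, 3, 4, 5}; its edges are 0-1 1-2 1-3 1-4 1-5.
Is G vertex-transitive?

Vertex 1 is the only vertex of degree 5, so every automorphism fixes it; G is not vertex-transitive.

No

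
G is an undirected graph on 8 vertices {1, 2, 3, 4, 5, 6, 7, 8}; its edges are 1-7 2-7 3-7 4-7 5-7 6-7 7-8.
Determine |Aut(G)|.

Vertex 7 has degree 7 and every other vertex has degree 1, so G is the star K_{1,7} with centre 7. Any automorphism fixes the centre and permutes the 7 leaves freely, so Aut(G) ≅ S_7 of order 7! = 5040.

5040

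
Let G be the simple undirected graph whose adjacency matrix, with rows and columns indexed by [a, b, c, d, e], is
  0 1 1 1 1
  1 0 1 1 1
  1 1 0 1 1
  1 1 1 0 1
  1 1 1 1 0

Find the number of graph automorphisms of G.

All 5 vertices are pairwise adjacent: G = K_5. Any permutation of the 5 vertices preserves K_5, so Aut(K_5) = S_5 of order 5! = 120.

120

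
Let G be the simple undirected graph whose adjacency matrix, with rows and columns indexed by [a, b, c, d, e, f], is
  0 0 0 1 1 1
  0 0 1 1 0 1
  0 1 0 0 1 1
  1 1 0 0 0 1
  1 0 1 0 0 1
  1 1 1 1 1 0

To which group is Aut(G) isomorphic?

Vertex f is the unique vertex of degree 5; the remaining 5 vertices each have degree 3 and induce a cycle, so G is the wheel on 6 vertices with hub f. Every automorphism fixes the hub and acts on the rim 5-cycle, so Aut(G) ≅ Aut(C_5) = D_5 of order 10.

D_5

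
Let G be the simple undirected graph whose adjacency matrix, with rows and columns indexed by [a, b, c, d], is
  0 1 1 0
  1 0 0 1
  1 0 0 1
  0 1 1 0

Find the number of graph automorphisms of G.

G is 2-regular and bipartite on 2^2 = 4 vertices with girth 4; it is the hypercube graph Q_2. Aut(Q_2) consists of the signed permutations of the 2 coordinate axes: 2! permutations times 2^2 sign flips, so |Aut| = 2^2·2! = 8.

8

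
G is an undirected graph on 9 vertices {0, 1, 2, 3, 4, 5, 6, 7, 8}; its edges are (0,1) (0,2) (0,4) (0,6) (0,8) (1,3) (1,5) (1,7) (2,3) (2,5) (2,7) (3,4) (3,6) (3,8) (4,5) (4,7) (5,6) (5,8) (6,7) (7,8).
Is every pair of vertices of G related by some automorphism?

Automorphisms preserve degree, but G has vertices of degree 4 and vertices of degree 5; no automorphism maps one to the other, so G is not vertex-transitive.

No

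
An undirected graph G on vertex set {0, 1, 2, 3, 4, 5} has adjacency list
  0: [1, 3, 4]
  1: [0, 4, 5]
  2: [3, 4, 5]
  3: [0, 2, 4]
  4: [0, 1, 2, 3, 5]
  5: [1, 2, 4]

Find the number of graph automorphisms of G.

Vertex 4 is the unique vertex of degree 5; the remaining 5 vertices each have degree 3 and induce a cycle, so G is the wheel on 6 vertices with hub 4. Every automorphism fixes the hub and acts on the rim 5-cycle, so Aut(G) ≅ Aut(C_5) = D_5 of order 10.

10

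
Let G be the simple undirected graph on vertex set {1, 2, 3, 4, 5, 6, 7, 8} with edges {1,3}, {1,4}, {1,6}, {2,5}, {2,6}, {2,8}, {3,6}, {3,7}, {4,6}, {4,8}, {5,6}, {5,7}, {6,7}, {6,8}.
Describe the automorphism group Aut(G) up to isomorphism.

D_7

Vertex 6 is the unique vertex of degree 7; the remaining 7 vertices each have degree 3 and induce a cycle, so G is the wheel on 8 vertices with hub 6. With the hub fixed, the remaining symmetry is that of the rim cycle C_7, giving the dihedral group D_7.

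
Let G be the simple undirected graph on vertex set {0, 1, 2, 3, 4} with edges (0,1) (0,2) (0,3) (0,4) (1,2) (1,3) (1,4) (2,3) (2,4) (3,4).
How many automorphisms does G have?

120

All 5 vertices are pairwise adjacent: G = K_5. Every bijection on the vertex set is an automorphism of K_5; hence Aut(K_5) ≅ S_5, order 120.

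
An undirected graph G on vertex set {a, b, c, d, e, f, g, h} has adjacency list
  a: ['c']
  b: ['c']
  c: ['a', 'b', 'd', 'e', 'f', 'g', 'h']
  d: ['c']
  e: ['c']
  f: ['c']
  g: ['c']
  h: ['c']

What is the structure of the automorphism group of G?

the symmetric group on 7 letters

Vertex c has degree 7 and every other vertex has degree 1, so G is the star K_{1,7} with centre c. Any automorphism fixes the centre and permutes the 7 leaves freely, so Aut(G) ≅ S_7 of order 7! = 5040.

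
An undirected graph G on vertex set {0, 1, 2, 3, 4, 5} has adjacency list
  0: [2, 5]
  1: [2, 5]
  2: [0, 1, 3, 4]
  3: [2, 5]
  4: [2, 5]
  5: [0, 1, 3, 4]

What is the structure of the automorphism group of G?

S_4 × S_2

The vertices split by degree into {2, 5} (degree 4) and {0, 1, 3, 4} (degree 2); every edge runs between the two parts, so G is the complete bipartite graph K_{2,4}. The parts have unequal sizes, so no automorphism swaps them; each part is permuted independently, giving S_4 × S_2 of order 4!·2! = 48.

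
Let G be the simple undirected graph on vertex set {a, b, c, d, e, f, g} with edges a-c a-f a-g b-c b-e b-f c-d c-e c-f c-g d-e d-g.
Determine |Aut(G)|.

12

Vertex c is the unique vertex of degree 6; the remaining 6 vertices each have degree 3 and induce a cycle, so G is the wheel on 7 vertices with hub c. With the hub fixed, the remaining symmetry is that of the rim cycle C_6, giving the dihedral group D_6.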